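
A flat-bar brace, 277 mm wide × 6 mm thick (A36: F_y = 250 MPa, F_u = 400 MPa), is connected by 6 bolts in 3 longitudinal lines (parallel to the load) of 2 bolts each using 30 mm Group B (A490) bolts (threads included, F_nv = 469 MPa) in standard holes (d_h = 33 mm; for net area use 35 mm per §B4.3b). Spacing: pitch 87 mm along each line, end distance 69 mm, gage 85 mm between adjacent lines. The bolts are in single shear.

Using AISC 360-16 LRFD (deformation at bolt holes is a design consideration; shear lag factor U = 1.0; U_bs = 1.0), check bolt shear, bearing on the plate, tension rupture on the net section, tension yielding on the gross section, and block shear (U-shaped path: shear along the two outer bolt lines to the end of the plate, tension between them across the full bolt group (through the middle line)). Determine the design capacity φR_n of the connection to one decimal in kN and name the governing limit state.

309.6 kN (net-section rupture governs)

Bolt shear: A_b = π(30)²/4 = 706.86 mm². φR_n = 0.75 × 469 × 706.86 × 6 × 1 = 1491.8 kN.
Bearing (6 mm plate, F_u = 400 MPa): end bolts L_c = 69 − 33/2 = 52.5, R_n = min(1.2×52.5×6×400, 2.4×30×6×400) = 151.2 kN/bolt; interior L_c = 87 − 33 = 54, R_n = 155.52 kN/bolt. φR_n = 0.75 × (3×151.2 + 3×155.52) = 690.1 kN.
Tension rupture (net): A_n = (277 − 3×35)×6 = 1032 mm² (U = 1.0, A_e = A_n). φR_n = 0.75 × 400 × 1032 = 309.6 kN.
Tension yield (gross): A_g = 277×6 = 1662 mm². φR_n = 0.90 × 250 × 1662 = 374.0 kN.
Block shear: shear path 2×[69+1×87] = 2×156 mm, A_gv = 1872, A_nv = 2×(156 − 1.5×35)×6 = 1242 mm²; tension across gage: (170 − 2×35)×6 = 600 mm². R_n = min(0.6×400×1242, 0.6×250×1872) + 1.0×400×600 = min(298.08, 280.8) + 240 = 520.8 kN. φR_n = 0.75 × 520.8 = 390.6 kN.
Governing: min(1491.8, 690.1, 309.6, 374.0, 390.6) = 309.6 kN → net-section rupture.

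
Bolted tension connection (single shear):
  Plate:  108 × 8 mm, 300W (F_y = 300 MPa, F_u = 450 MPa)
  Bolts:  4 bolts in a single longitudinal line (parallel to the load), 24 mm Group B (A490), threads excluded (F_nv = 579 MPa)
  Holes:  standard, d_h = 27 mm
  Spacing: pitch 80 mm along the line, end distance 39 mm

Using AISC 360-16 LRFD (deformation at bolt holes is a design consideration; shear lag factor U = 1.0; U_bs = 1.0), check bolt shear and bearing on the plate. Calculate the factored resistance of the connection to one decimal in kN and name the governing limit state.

Bolt shear: A_b = π(24)²/4 = 452.39 mm². φR_n = 0.75 × 579 × 452.39 × 4 × 1 = 785.8 kN.
Bearing (8 mm plate, F_u = 450 MPa): end bolts L_c = 39 − 27/2 = 25.5, R_n = min(1.2×25.5×8×450, 2.4×24×8×450) = 110.16 kN/bolt; interior L_c = 80 − 27 = 53, R_n = 207.36 kN/bolt. φR_n = 0.75 × (1×110.16 + 3×207.36) = 549.2 kN.
Governing: min(785.8, 549.2) = 549.2 kN → bearing.

549.2 kN (bearing governs)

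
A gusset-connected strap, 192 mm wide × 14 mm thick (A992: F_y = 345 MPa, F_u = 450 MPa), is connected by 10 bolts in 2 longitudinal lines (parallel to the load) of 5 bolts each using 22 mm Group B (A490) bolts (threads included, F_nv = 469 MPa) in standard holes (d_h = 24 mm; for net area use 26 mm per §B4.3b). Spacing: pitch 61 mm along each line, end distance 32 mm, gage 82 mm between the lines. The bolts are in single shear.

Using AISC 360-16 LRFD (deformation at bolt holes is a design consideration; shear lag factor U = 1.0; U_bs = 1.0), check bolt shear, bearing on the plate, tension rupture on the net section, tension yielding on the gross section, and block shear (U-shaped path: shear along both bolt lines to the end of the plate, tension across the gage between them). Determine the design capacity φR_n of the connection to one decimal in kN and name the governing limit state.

Bolt shear: A_b = π(22)²/4 = 380.13 mm². φR_n = 0.75 × 469 × 380.13 × 10 × 1 = 1337.1 kN.
Bearing (14 mm plate, F_u = 450 MPa): end bolts L_c = 32 − 24/2 = 20, R_n = min(1.2×20×14×450, 2.4×22×14×450) = 151.2 kN/bolt; interior L_c = 61 − 24 = 37, R_n = 279.72 kN/bolt. φR_n = 0.75 × (2×151.2 + 8×279.72) = 1905.1 kN.
Tension rupture (net): A_n = (192 − 2×26)×14 = 1960 mm² (U = 1.0, A_e = A_n). φR_n = 0.75 × 450 × 1960 = 661.5 kN.
Tension yield (gross): A_g = 192×14 = 2688 mm². φR_n = 0.90 × 345 × 2688 = 834.6 kN.
Block shear: shear path 2×[32+4×61] = 2×276 mm, A_gv = 7728, A_nv = 2×(276 − 4.5×26)×14 = 4452 mm²; tension across gage: (82 − 1×26)×14 = 784 mm². R_n = min(0.6×450×4452, 0.6×345×7728) + 1.0×450×784 = min(1202, 1599.7) + 352.8 = 1554.8 kN. φR_n = 0.75 × 1554.8 = 1166.1 kN.
Governing: min(1337.1, 1905.1, 661.5, 834.6, 1166.1) = 661.5 kN → net-section rupture.

661.5 kN (net-section rupture governs)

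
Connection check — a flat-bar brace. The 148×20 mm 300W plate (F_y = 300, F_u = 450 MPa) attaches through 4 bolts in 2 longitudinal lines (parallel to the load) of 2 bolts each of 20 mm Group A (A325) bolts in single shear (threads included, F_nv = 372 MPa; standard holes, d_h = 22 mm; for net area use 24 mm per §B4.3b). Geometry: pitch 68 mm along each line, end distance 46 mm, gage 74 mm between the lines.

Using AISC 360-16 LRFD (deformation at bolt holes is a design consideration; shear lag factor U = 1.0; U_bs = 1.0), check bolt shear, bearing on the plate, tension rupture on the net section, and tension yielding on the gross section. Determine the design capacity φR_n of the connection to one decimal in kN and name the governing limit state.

Bolt shear: A_b = π(20)²/4 = 314.16 mm². φR_n = 0.75 × 372 × 314.16 × 4 × 1 = 350.6 kN.
Bearing (20 mm plate, F_u = 450 MPa): end bolts L_c = 46 − 22/2 = 35, R_n = min(1.2×35×20×450, 2.4×20×20×450) = 378 kN/bolt; interior L_c = 68 − 22 = 46, R_n = 432 kN/bolt. φR_n = 0.75 × (2×378 + 2×432) = 1215.0 kN.
Tension rupture (net): A_n = (148 − 2×24)×20 = 2000 mm² (U = 1.0, A_e = A_n). φR_n = 0.75 × 450 × 2000 = 675.0 kN.
Tension yield (gross): A_g = 148×20 = 2960 mm². φR_n = 0.90 × 300 × 2960 = 799.2 kN.
Governing: min(350.6, 1215.0, 675.0, 799.2) = 350.6 kN → bolt shear.

350.6 kN (bolt shear governs)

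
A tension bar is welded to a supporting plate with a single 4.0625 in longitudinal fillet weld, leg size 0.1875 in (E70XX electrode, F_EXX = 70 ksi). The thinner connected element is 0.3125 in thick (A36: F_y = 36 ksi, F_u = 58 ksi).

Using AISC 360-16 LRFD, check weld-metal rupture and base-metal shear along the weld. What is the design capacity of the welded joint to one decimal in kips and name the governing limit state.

Weld metal: throat = 0.707×0.1875 = 0.13256 in, L = 4.0625 in. φR_n = 0.75 × 0.6 × 70 × 0.13256 × 4.0625 = 17.0 kips.
Base metal shear (0.3125 in plate): yield φR_n = 1.0×0.6×36×0.3125×4.0625 = 27.4 kips; rupture φR_n = 0.75×0.6×58×0.3125×4.0625 = 33.1 kips; take 27.4 kips (yield).
Governing: min(17.0, 27.4) = 17.0 kips → weld metal.

17.0 kips (weld metal governs)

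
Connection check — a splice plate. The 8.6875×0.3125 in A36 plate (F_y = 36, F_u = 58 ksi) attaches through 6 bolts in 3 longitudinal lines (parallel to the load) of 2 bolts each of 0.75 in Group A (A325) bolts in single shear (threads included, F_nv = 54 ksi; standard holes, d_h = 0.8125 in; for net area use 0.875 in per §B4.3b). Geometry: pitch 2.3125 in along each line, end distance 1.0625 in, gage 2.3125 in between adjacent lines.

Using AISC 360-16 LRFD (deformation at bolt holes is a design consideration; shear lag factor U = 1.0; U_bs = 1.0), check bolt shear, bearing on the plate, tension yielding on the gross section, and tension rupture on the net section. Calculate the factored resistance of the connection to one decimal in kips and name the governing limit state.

Bolt shear: A_b = π(0.75)²/4 = 0.44179 in². φR_n = 0.75 × 54 × 0.44179 × 6 × 1 = 107.4 kips.
Bearing (0.3125 in plate, F_u = 58 ksi): end bolts L_c = 1.0625 − 0.8125/2 = 0.65625, R_n = min(1.2×0.65625×0.3125×58, 2.4×0.75×0.3125×58) = 14.273 kips/bolt; interior L_c = 2.3125 − 0.8125 = 1.5, R_n = 32.625 kips/bolt. φR_n = 0.75 × (3×14.273 + 3×32.625) = 105.5 kips.
Tension yield (gross): A_g = 8.6875×0.3125 = 2.7148 in². φR_n = 0.90 × 36 × 2.7148 = 88.0 kips.
Tension rupture (net): A_n = (8.6875 − 3×0.875)×0.3125 = 1.8945 in² (U = 1.0, A_e = A_n). φR_n = 0.75 × 58 × 1.8945 = 82.4 kips.
Governing: min(107.4, 105.5, 88.0, 82.4) = 82.4 kips → net-section rupture.

82.4 kips (net-section rupture governs)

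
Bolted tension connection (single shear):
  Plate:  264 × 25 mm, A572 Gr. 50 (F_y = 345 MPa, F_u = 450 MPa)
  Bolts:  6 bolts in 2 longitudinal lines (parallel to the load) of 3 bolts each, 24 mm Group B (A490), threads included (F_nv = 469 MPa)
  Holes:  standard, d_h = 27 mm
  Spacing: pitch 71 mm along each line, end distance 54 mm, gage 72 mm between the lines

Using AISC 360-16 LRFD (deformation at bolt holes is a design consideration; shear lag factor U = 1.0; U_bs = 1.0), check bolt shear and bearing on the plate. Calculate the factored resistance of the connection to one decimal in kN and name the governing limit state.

954.8 kN (bolt shear governs)

Bolt shear: A_b = π(24)²/4 = 452.39 mm². φR_n = 0.75 × 469 × 452.39 × 6 × 1 = 954.8 kN.
Bearing (25 mm plate, F_u = 450 MPa): end bolts L_c = 54 − 27/2 = 40.5, R_n = min(1.2×40.5×25×450, 2.4×24×25×450) = 546.75 kN/bolt; interior L_c = 71 − 27 = 44, R_n = 594 kN/bolt. φR_n = 0.75 × (2×546.75 + 4×594) = 2602.1 kN.
Governing: min(954.8, 2602.1) = 954.8 kN → bolt shear.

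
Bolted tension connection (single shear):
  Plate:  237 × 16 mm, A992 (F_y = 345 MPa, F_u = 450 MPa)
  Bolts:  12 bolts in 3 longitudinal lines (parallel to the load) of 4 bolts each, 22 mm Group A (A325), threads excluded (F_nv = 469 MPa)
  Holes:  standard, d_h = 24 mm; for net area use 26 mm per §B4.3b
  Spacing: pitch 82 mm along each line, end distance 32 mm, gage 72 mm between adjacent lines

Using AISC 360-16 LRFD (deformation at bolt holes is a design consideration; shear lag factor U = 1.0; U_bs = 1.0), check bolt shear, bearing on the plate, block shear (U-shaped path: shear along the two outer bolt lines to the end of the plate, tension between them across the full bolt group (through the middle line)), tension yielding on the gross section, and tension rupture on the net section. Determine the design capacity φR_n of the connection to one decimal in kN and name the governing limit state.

858.6 kN (net-section rupture governs)

Bolt shear: A_b = π(22)²/4 = 380.13 mm². φR_n = 0.75 × 469 × 380.13 × 12 × 1 = 1604.5 kN.
Bearing (16 mm plate, F_u = 450 MPa): end bolts L_c = 32 − 24/2 = 20, R_n = min(1.2×20×16×450, 2.4×22×16×450) = 172.8 kN/bolt; interior L_c = 82 − 24 = 58, R_n = 380.16 kN/bolt. φR_n = 0.75 × (3×172.8 + 9×380.16) = 2954.9 kN.
Block shear: shear path 2×[32+3×82] = 2×278 mm, A_gv = 8896, A_nv = 2×(278 − 3.5×26)×16 = 5984 mm²; tension across gage: (144 − 2×26)×16 = 1472 mm². R_n = min(0.6×450×5984, 0.6×345×8896) + 1.0×450×1472 = min(1615.7, 1841.5) + 662.4 = 2278.1 kN. φR_n = 0.75 × 2278.1 = 1708.6 kN.
Tension yield (gross): A_g = 237×16 = 3792 mm². φR_n = 0.90 × 345 × 3792 = 1177.4 kN.
Tension rupture (net): A_n = (237 − 3×26)×16 = 2544 mm² (U = 1.0, A_e = A_n). φR_n = 0.75 × 450 × 2544 = 858.6 kN.
Governing: min(1604.5, 2954.9, 1708.6, 1177.4, 858.6) = 858.6 kN → net-section rupture.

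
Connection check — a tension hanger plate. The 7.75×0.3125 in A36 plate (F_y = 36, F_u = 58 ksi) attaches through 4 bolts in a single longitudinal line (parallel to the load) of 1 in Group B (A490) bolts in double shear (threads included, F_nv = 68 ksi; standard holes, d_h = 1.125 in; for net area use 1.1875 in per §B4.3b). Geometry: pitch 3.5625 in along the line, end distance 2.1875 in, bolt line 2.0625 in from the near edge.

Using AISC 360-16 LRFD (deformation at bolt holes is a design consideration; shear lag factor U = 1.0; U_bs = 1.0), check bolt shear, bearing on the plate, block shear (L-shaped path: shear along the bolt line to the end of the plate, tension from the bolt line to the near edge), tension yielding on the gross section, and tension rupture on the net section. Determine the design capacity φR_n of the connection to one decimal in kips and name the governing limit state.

78.5 kips (gross-section yield governs)

Bolt shear: A_b = π(1)²/4 = 0.7854 in². φR_n = 0.75 × 68 × 0.7854 × 4 × 2 = 320.4 kips.
Bearing (0.3125 in plate, F_u = 58 ksi): end bolts L_c = 2.1875 − 1.125/2 = 1.625, R_n = min(1.2×1.625×0.3125×58, 2.4×1×0.3125×58) = 35.344 kips/bolt; interior L_c = 3.5625 − 1.125 = 2.4375, R_n = 43.5 kips/bolt. φR_n = 0.75 × (1×35.344 + 3×43.5) = 124.4 kips.
Block shear: shear path 1×[2.1875+3×3.5625] = 1×12.875 in, A_gv = 4.0234, A_nv = 1×(12.875 − 3.5×1.1875)×0.3125 = 2.7246 in²; tension to near edge: (2.0625 − 0.5×1.1875)×0.3125 = 0.45898 in². R_n = min(0.6×58×2.7246, 0.6×36×4.0234) + 1.0×58×0.45898 = min(94.816, 86.905) + 26.621 = 113.53 kips. φR_n = 0.75 × 113.53 = 85.1 kips.
Tension yield (gross): A_g = 7.75×0.3125 = 2.4219 in². φR_n = 0.90 × 36 × 2.4219 = 78.5 kips.
Tension rupture (net): A_n = (7.75 − 1×1.1875)×0.3125 = 2.0508 in² (U = 1.0, A_e = A_n). φR_n = 0.75 × 58 × 2.0508 = 89.2 kips.
Governing: min(320.4, 124.4, 85.1, 78.5, 89.2) = 78.5 kips → gross-section yield.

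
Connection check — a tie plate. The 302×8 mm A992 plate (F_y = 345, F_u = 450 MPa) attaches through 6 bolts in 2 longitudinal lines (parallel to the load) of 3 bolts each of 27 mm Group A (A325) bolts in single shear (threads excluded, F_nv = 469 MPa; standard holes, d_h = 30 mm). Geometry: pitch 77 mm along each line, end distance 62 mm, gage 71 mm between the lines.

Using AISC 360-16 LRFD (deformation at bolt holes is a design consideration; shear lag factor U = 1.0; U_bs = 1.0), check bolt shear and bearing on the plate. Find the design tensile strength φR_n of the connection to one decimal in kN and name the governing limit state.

913.7 kN (bearing governs)

Bolt shear: A_b = π(27)²/4 = 572.56 mm². φR_n = 0.75 × 469 × 572.56 × 6 × 1 = 1208.4 kN.
Bearing (8 mm plate, F_u = 450 MPa): end bolts L_c = 62 − 30/2 = 47, R_n = min(1.2×47×8×450, 2.4×27×8×450) = 203.04 kN/bolt; interior L_c = 77 − 30 = 47, R_n = 203.04 kN/bolt. φR_n = 0.75 × (2×203.04 + 4×203.04) = 913.7 kN.
Governing: min(1208.4, 913.7) = 913.7 kN → bearing.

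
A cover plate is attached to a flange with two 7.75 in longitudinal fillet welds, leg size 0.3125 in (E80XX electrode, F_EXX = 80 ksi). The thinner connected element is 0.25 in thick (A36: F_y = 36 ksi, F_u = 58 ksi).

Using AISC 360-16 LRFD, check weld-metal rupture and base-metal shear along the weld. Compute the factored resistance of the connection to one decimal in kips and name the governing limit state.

Weld metal: throat = 0.707×0.3125 = 0.22094 in, L = 2×7.75 = 15.5 in. φR_n = 0.75 × 0.6 × 80 × 0.22094 × 15.5 = 123.3 kips.
Base metal shear (0.25 in plate): yield φR_n = 1.0×0.6×36×0.25×15.5 = 83.7 kips; rupture φR_n = 0.75×0.6×58×0.25×15.5 = 101.1 kips; take 83.7 kips (yield).
Governing: min(123.3, 83.7) = 83.7 kips → base-metal shear.

83.7 kips (base-metal shear governs)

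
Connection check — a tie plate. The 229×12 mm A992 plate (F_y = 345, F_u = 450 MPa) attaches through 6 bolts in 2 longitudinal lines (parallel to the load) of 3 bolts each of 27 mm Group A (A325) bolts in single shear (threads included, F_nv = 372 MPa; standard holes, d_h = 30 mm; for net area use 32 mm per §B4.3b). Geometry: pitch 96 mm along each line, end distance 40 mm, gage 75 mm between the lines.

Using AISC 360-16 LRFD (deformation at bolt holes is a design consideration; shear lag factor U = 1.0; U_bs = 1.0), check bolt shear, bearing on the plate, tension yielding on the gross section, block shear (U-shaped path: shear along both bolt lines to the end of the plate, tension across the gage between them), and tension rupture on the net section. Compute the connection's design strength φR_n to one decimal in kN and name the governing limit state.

668.3 kN (net-section rupture governs)

Bolt shear: A_b = π(27)²/4 = 572.56 mm². φR_n = 0.75 × 372 × 572.56 × 6 × 1 = 958.5 kN.
Bearing (12 mm plate, F_u = 450 MPa): end bolts L_c = 40 − 30/2 = 25, R_n = min(1.2×25×12×450, 2.4×27×12×450) = 162 kN/bolt; interior L_c = 96 − 30 = 66, R_n = 349.92 kN/bolt. φR_n = 0.75 × (2×162 + 4×349.92) = 1292.8 kN.
Tension yield (gross): A_g = 229×12 = 2748 mm². φR_n = 0.90 × 345 × 2748 = 853.3 kN.
Block shear: shear path 2×[40+2×96] = 2×232 mm, A_gv = 5568, A_nv = 2×(232 − 2.5×32)×12 = 3648 mm²; tension across gage: (75 − 1×32)×12 = 516 mm². R_n = min(0.6×450×3648, 0.6×345×5568) + 1.0×450×516 = min(984.96, 1152.6) + 232.2 = 1217.2 kN. φR_n = 0.75 × 1217.2 = 912.9 kN.
Tension rupture (net): A_n = (229 − 2×32)×12 = 1980 mm² (U = 1.0, A_e = A_n). φR_n = 0.75 × 450 × 1980 = 668.3 kN.
Governing: min(958.5, 1292.8, 853.3, 912.9, 668.3) = 668.3 kN → net-section rupture.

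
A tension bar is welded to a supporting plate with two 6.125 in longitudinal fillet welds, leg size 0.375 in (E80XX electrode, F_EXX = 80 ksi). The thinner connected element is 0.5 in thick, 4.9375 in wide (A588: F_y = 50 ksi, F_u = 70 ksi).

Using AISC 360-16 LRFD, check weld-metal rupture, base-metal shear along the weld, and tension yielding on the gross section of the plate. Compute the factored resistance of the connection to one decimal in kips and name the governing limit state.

Weld metal: throat = 0.707×0.375 = 0.26513 in, L = 2×6.125 = 12.25 in. φR_n = 0.75 × 0.6 × 80 × 0.26513 × 12.25 = 116.9 kips.
Base metal shear (0.5 in plate): yield φR_n = 1.0×0.6×50×0.5×12.25 = 183.8 kips; rupture φR_n = 0.75×0.6×70×0.5×12.25 = 192.9 kips; take 183.8 kips (yield).
Tension yield (gross): A_g = 4.9375×0.5 = 2.4688 in². φR_n = 0.90 × 50 × 2.4688 = 111.1 kips.
Governing: min(116.9, 183.8, 111.1) = 111.1 kips → gross-section yield.

111.1 kips (gross-section yield governs)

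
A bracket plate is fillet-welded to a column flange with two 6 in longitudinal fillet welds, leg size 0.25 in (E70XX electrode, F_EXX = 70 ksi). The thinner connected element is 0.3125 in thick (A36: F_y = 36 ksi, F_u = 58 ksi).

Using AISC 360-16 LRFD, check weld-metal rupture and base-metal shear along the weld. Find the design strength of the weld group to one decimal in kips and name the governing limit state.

Weld metal: throat = 0.707×0.25 = 0.17675 in, L = 2×6 = 12 in. φR_n = 0.75 × 0.6 × 70 × 0.17675 × 12 = 66.8 kips.
Base metal shear (0.3125 in plate): yield φR_n = 1.0×0.6×36×0.3125×12 = 81.0 kips; rupture φR_n = 0.75×0.6×58×0.3125×12 = 97.9 kips; take 81.0 kips (yield).
Governing: min(66.8, 81.0) = 66.8 kips → weld metal.

66.8 kips (weld metal governs)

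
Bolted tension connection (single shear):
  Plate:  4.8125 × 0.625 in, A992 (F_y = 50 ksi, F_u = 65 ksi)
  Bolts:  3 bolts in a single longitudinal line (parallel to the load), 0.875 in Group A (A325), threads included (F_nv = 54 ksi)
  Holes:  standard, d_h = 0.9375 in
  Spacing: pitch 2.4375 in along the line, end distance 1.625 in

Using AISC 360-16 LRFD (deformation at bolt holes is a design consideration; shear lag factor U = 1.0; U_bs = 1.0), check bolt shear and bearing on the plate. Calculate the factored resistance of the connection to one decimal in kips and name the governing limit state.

73.1 kips (bolt shear governs)

Bolt shear: A_b = π(0.875)²/4 = 0.60132 in². φR_n = 0.75 × 54 × 0.60132 × 3 × 1 = 73.1 kips.
Bearing (0.625 in plate, F_u = 65 ksi): end bolts L_c = 1.625 − 0.9375/2 = 1.15625, R_n = min(1.2×1.15625×0.625×65, 2.4×0.875×0.625×65) = 56.367 kips/bolt; interior L_c = 2.4375 − 0.9375 = 1.5, R_n = 73.125 kips/bolt. φR_n = 0.75 × (1×56.367 + 2×73.125) = 152.0 kips.
Governing: min(73.1, 152.0) = 73.1 kips → bolt shear.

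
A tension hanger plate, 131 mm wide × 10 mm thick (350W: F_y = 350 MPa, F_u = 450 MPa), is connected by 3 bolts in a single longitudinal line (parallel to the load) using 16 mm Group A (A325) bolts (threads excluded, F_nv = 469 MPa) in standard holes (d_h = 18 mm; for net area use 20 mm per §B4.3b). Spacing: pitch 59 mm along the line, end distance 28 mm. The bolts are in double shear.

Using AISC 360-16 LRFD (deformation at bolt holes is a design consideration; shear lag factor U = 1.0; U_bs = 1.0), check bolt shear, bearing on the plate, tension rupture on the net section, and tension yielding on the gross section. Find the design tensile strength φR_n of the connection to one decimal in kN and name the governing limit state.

Bolt shear: A_b = π(16)²/4 = 201.06 mm². φR_n = 0.75 × 469 × 201.06 × 3 × 2 = 424.3 kN.
Bearing (10 mm plate, F_u = 450 MPa): end bolts L_c = 28 − 18/2 = 19, R_n = min(1.2×19×10×450, 2.4×16×10×450) = 102.6 kN/bolt; interior L_c = 59 − 18 = 41, R_n = 172.8 kN/bolt. φR_n = 0.75 × (1×102.6 + 2×172.8) = 336.2 kN.
Tension rupture (net): A_n = (131 − 1×20)×10 = 1110 mm² (U = 1.0, A_e = A_n). φR_n = 0.75 × 450 × 1110 = 374.6 kN.
Tension yield (gross): A_g = 131×10 = 1310 mm². φR_n = 0.90 × 350 × 1310 = 412.7 kN.
Governing: min(424.3, 336.2, 374.6, 412.7) = 336.2 kN → bearing.

336.2 kN (bearing governs)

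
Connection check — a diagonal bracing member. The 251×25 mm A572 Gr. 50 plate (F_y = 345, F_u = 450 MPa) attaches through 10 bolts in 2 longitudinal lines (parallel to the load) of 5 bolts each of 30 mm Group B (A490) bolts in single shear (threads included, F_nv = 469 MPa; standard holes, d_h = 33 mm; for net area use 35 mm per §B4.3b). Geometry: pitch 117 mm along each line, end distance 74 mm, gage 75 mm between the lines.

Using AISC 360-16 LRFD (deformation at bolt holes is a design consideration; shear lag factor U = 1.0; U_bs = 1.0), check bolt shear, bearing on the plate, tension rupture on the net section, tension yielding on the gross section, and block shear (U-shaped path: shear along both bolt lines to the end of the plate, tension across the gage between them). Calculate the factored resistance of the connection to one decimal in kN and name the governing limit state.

Bolt shear: A_b = π(30)²/4 = 706.86 mm². φR_n = 0.75 × 469 × 706.86 × 10 × 1 = 2486.4 kN.
Bearing (25 mm plate, F_u = 450 MPa): end bolts L_c = 74 − 33/2 = 57.5, R_n = min(1.2×57.5×25×450, 2.4×30×25×450) = 776.25 kN/bolt; interior L_c = 117 − 33 = 84, R_n = 810 kN/bolt. φR_n = 0.75 × (2×776.25 + 8×810) = 6024.4 kN.
Tension rupture (net): A_n = (251 − 2×35)×25 = 4525 mm² (U = 1.0, A_e = A_n). φR_n = 0.75 × 450 × 4525 = 1527.2 kN.
Tension yield (gross): A_g = 251×25 = 6275 mm². φR_n = 0.90 × 345 × 6275 = 1948.4 kN.
Block shear: shear path 2×[74+4×117] = 2×542 mm, A_gv = 27100, A_nv = 2×(542 − 4.5×35)×25 = 19225 mm²; tension across gage: (75 − 1×35)×25 = 1000 mm². R_n = min(0.6×450×19225, 0.6×345×27100) + 1.0×450×1000 = min(5190.8, 5609.7) + 450 = 5640.8 kN. φR_n = 0.75 × 5640.8 = 4230.6 kN.
Governing: min(2486.4, 6024.4, 1527.2, 1948.4, 4230.6) = 1527.2 kN → net-section rupture.

1527.2 kN (net-section rupture governs)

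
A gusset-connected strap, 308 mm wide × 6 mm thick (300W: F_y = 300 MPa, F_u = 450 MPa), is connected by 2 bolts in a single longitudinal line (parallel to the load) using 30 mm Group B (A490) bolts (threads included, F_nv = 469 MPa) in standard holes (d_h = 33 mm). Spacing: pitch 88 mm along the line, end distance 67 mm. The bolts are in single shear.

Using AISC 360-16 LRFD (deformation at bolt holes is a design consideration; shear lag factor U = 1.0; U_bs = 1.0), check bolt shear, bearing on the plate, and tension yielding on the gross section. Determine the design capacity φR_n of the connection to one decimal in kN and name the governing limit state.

256.4 kN (bearing governs)

Bolt shear: A_b = π(30)²/4 = 706.86 mm². φR_n = 0.75 × 469 × 706.86 × 2 × 1 = 497.3 kN.
Bearing (6 mm plate, F_u = 450 MPa): end bolts L_c = 67 − 33/2 = 50.5, R_n = min(1.2×50.5×6×450, 2.4×30×6×450) = 163.62 kN/bolt; interior L_c = 88 − 33 = 55, R_n = 178.2 kN/bolt. φR_n = 0.75 × (1×163.62 + 1×178.2) = 256.4 kN.
Tension yield (gross): A_g = 308×6 = 1848 mm². φR_n = 0.90 × 300 × 1848 = 499.0 kN.
Governing: min(497.3, 256.4, 499.0) = 256.4 kN → bearing.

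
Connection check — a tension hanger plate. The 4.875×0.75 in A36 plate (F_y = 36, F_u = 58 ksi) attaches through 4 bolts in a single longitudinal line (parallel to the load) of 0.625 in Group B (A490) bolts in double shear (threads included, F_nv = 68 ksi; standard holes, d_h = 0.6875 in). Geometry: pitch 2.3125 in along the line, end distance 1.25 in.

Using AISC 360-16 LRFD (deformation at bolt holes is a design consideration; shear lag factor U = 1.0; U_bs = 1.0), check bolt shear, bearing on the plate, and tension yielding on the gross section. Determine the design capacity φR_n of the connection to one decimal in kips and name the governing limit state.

118.5 kips (gross-section yield governs)

Bolt shear: A_b = π(0.625)²/4 = 0.3068 in². φR_n = 0.75 × 68 × 0.3068 × 4 × 2 = 125.2 kips.
Bearing (0.75 in plate, F_u = 58 ksi): end bolts L_c = 1.25 − 0.6875/2 = 0.90625, R_n = min(1.2×0.90625×0.75×58, 2.4×0.625×0.75×58) = 47.306 kips/bolt; interior L_c = 2.3125 − 0.6875 = 1.625, R_n = 65.25 kips/bolt. φR_n = 0.75 × (1×47.306 + 3×65.25) = 182.3 kips.
Tension yield (gross): A_g = 4.875×0.75 = 3.6563 in². φR_n = 0.90 × 36 × 3.6563 = 118.5 kips.
Governing: min(125.2, 182.3, 118.5) = 118.5 kips → gross-section yield.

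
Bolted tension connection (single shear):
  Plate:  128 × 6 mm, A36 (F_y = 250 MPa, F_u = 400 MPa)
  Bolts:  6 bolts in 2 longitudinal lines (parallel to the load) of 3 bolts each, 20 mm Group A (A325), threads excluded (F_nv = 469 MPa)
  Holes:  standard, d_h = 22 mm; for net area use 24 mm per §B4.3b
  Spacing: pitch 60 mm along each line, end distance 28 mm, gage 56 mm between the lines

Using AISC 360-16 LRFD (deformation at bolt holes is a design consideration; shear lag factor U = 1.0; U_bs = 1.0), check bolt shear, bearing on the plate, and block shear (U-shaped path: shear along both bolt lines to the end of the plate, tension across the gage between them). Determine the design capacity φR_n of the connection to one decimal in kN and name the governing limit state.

Bolt shear: A_b = π(20)²/4 = 314.16 mm². φR_n = 0.75 × 469 × 314.16 × 6 × 1 = 663.0 kN.
Bearing (6 mm plate, F_u = 400 MPa): end bolts L_c = 28 − 22/2 = 17, R_n = min(1.2×17×6×400, 2.4×20×6×400) = 48.96 kN/bolt; interior L_c = 60 − 22 = 38, R_n = 109.44 kN/bolt. φR_n = 0.75 × (2×48.96 + 4×109.44) = 401.8 kN.
Block shear: shear path 2×[28+2×60] = 2×148 mm, A_gv = 1776, A_nv = 2×(148 − 2.5×24)×6 = 1056 mm²; tension across gage: (56 − 1×24)×6 = 192 mm². R_n = min(0.6×400×1056, 0.6×250×1776) + 1.0×400×192 = min(253.44, 266.4) + 76.8 = 330.24 kN. φR_n = 0.75 × 330.24 = 247.7 kN.
Governing: min(663.0, 401.8, 247.7) = 247.7 kN → block shear.

247.7 kN (block shear governs)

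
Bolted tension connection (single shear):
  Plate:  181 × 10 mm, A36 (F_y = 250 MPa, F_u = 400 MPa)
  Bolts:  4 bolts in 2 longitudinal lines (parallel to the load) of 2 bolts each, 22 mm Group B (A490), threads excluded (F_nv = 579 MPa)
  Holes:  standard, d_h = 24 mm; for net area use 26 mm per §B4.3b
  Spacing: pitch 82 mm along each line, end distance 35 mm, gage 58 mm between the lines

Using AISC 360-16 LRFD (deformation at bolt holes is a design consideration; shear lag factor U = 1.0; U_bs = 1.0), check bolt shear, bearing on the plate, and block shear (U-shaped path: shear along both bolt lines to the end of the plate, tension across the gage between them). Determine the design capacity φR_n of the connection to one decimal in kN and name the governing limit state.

Bolt shear: A_b = π(22)²/4 = 380.13 mm². φR_n = 0.75 × 579 × 380.13 × 4 × 1 = 660.3 kN.
Bearing (10 mm plate, F_u = 400 MPa): end bolts L_c = 35 − 24/2 = 23, R_n = min(1.2×23×10×400, 2.4×22×10×400) = 110.4 kN/bolt; interior L_c = 82 − 24 = 58, R_n = 211.2 kN/bolt. φR_n = 0.75 × (2×110.4 + 2×211.2) = 482.4 kN.
Block shear: shear path 2×[35+1×82] = 2×117 mm, A_gv = 2340, A_nv = 2×(117 − 1.5×26)×10 = 1560 mm²; tension across gage: (58 − 1×26)×10 = 320 mm². R_n = min(0.6×400×1560, 0.6×250×2340) + 1.0×400×320 = min(374.4, 351) + 128 = 479 kN. φR_n = 0.75 × 479 = 359.3 kN.
Governing: min(660.3, 482.4, 359.3) = 359.3 kN → block shear.

359.3 kN (block shear governs)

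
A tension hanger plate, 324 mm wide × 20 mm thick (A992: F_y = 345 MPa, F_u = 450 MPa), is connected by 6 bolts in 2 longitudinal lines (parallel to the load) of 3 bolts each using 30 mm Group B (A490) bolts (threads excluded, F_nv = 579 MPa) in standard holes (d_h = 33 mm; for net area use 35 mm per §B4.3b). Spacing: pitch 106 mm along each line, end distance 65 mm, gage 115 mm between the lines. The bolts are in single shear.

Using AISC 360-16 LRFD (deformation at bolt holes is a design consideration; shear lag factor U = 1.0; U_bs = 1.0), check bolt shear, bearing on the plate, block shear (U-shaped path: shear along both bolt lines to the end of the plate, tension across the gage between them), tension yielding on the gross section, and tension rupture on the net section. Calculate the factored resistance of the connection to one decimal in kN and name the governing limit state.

Bolt shear: A_b = π(30)²/4 = 706.86 mm². φR_n = 0.75 × 579 × 706.86 × 6 × 1 = 1841.7 kN.
Bearing (20 mm plate, F_u = 450 MPa): end bolts L_c = 65 − 33/2 = 48.5, R_n = min(1.2×48.5×20×450, 2.4×30×20×450) = 523.8 kN/bolt; interior L_c = 106 − 33 = 73, R_n = 648 kN/bolt. φR_n = 0.75 × (2×523.8 + 4×648) = 2729.7 kN.
Block shear: shear path 2×[65+2×106] = 2×277 mm, A_gv = 11080, A_nv = 2×(277 − 2.5×35)×20 = 7580 mm²; tension across gage: (115 − 1×35)×20 = 1600 mm². R_n = min(0.6×450×7580, 0.6×345×11080) + 1.0×450×1600 = min(2046.6, 2293.6) + 720 = 2766.6 kN. φR_n = 0.75 × 2766.6 = 2075.0 kN.
Tension yield (gross): A_g = 324×20 = 6480 mm². φR_n = 0.90 × 345 × 6480 = 2012.0 kN.
Tension rupture (net): A_n = (324 − 2×35)×20 = 5080 mm² (U = 1.0, A_e = A_n). φR_n = 0.75 × 450 × 5080 = 1714.5 kN.
Governing: min(1841.7, 2729.7, 2075.0, 2012.0, 1714.5) = 1714.5 kN → net-section rupture.

1714.5 kN (net-section rupture governs)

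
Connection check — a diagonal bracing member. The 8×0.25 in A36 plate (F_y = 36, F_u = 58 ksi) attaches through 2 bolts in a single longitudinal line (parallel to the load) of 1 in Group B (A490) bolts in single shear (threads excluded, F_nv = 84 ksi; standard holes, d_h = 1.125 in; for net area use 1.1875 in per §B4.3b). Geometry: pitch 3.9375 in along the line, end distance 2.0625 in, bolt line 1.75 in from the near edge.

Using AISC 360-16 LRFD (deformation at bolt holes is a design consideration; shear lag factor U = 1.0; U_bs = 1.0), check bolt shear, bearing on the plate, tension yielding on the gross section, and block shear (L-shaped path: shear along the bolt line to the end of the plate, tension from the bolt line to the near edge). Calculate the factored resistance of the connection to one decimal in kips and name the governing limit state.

36.9 kips (block shear governs)

Bolt shear: A_b = π(1)²/4 = 0.7854 in². φR_n = 0.75 × 84 × 0.7854 × 2 × 1 = 99.0 kips.
Bearing (0.25 in plate, F_u = 58 ksi): end bolts L_c = 2.0625 − 1.125/2 = 1.5, R_n = min(1.2×1.5×0.25×58, 2.4×1×0.25×58) = 26.1 kips/bolt; interior L_c = 3.9375 − 1.125 = 2.8125, R_n = 34.8 kips/bolt. φR_n = 0.75 × (1×26.1 + 1×34.8) = 45.7 kips.
Tension yield (gross): A_g = 8×0.25 = 2 in². φR_n = 0.90 × 36 × 2 = 64.8 kips.
Block shear: shear path 1×[2.0625+1×3.9375] = 1×6 in, A_gv = 1.5, A_nv = 1×(6 − 1.5×1.1875)×0.25 = 1.0547 in²; tension to near edge: (1.75 − 0.5×1.1875)×0.25 = 0.28906 in². R_n = min(0.6×58×1.0547, 0.6×36×1.5) + 1.0×58×0.28906 = min(36.704, 32.4) + 16.765 = 49.165 kips. φR_n = 0.75 × 49.165 = 36.9 kips.
Governing: min(99.0, 45.7, 64.8, 36.9) = 36.9 kips → block shear.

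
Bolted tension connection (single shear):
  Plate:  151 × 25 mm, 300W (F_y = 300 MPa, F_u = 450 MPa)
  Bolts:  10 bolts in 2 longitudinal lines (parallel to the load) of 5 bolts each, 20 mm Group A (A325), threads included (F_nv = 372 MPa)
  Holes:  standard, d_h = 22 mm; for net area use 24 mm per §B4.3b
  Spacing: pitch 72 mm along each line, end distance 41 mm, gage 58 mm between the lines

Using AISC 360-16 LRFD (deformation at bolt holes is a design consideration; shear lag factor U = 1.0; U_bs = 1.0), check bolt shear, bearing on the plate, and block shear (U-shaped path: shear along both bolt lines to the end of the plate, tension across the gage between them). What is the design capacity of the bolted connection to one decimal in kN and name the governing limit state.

Bolt shear: A_b = π(20)²/4 = 314.16 mm². φR_n = 0.75 × 372 × 314.16 × 10 × 1 = 876.5 kN.
Bearing (25 mm plate, F_u = 450 MPa): end bolts L_c = 41 − 22/2 = 30, R_n = min(1.2×30×25×450, 2.4×20×25×450) = 405 kN/bolt; interior L_c = 72 − 22 = 50, R_n = 540 kN/bolt. φR_n = 0.75 × (2×405 + 8×540) = 3847.5 kN.
Block shear: shear path 2×[41+4×72] = 2×329 mm, A_gv = 16450, A_nv = 2×(329 − 4.5×24)×25 = 11050 mm²; tension across gage: (58 − 1×24)×25 = 850 mm². R_n = min(0.6×450×11050, 0.6×300×16450) + 1.0×450×850 = min(2983.5, 2961) + 382.5 = 3343.5 kN. φR_n = 0.75 × 3343.5 = 2507.6 kN.
Governing: min(876.5, 3847.5, 2507.6) = 876.5 kN → bolt shear.

876.5 kN (bolt shear governs)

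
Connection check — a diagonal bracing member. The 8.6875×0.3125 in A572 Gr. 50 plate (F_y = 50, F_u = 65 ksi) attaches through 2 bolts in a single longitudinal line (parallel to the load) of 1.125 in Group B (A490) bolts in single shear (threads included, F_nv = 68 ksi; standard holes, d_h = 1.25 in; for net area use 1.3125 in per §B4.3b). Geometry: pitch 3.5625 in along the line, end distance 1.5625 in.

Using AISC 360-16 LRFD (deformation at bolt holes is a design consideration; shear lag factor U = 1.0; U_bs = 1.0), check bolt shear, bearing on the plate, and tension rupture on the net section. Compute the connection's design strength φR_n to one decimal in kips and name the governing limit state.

58.3 kips (bearing governs)

Bolt shear: A_b = π(1.125)²/4 = 0.99402 in². φR_n = 0.75 × 68 × 0.99402 × 2 × 1 = 101.4 kips.
Bearing (0.3125 in plate, F_u = 65 ksi): end bolts L_c = 1.5625 − 1.25/2 = 0.9375, R_n = min(1.2×0.9375×0.3125×65, 2.4×1.125×0.3125×65) = 22.852 kips/bolt; interior L_c = 3.5625 − 1.25 = 2.3125, R_n = 54.844 kips/bolt. φR_n = 0.75 × (1×22.852 + 1×54.844) = 58.3 kips.
Tension rupture (net): A_n = (8.6875 − 1×1.3125)×0.3125 = 2.3047 in² (U = 1.0, A_e = A_n). φR_n = 0.75 × 65 × 2.3047 = 112.4 kips.
Governing: min(101.4, 58.3, 112.4) = 58.3 kips → bearing.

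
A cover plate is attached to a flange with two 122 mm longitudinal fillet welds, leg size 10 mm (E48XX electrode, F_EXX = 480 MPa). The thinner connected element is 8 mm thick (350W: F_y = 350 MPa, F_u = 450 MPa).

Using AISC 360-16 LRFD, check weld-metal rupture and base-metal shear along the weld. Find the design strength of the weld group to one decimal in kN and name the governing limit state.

372.6 kN (weld metal governs)

Weld metal: throat = 0.707×10 = 7.07 mm, L = 2×122 = 244 mm. φR_n = 0.75 × 0.6 × 480 × 7.07 × 244 = 372.6 kN.
Base metal shear (8 mm plate): yield φR_n = 1.0×0.6×350×8×244 = 409.9 kN; rupture φR_n = 0.75×0.6×450×8×244 = 395.3 kN; take 395.3 kN (rupture).
Governing: min(372.6, 395.3) = 372.6 kN → weld metal.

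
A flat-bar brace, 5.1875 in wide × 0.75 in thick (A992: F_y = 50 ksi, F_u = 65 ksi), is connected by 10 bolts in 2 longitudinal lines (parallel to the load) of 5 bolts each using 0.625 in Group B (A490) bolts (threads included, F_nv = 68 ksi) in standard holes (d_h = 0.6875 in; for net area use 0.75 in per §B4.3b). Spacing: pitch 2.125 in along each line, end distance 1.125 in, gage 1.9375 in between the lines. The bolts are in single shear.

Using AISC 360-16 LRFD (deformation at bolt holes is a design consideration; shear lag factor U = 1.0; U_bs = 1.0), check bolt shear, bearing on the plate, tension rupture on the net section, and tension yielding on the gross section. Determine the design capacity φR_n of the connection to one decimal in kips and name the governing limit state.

134.8 kips (net-section rupture governs)

Bolt shear: A_b = π(0.625)²/4 = 0.3068 in². φR_n = 0.75 × 68 × 0.3068 × 10 × 1 = 156.5 kips.
Bearing (0.75 in plate, F_u = 65 ksi): end bolts L_c = 1.125 − 0.6875/2 = 0.78125, R_n = min(1.2×0.78125×0.75×65, 2.4×0.625×0.75×65) = 45.703 kips/bolt; interior L_c = 2.125 − 0.6875 = 1.4375, R_n = 73.125 kips/bolt. φR_n = 0.75 × (2×45.703 + 8×73.125) = 507.3 kips.
Tension rupture (net): A_n = (5.1875 − 2×0.75)×0.75 = 2.7656 in² (U = 1.0, A_e = A_n). φR_n = 0.75 × 65 × 2.7656 = 134.8 kips.
Tension yield (gross): A_g = 5.1875×0.75 = 3.8906 in². φR_n = 0.90 × 50 × 3.8906 = 175.1 kips.
Governing: min(156.5, 507.3, 134.8, 175.1) = 134.8 kips → net-section rupture.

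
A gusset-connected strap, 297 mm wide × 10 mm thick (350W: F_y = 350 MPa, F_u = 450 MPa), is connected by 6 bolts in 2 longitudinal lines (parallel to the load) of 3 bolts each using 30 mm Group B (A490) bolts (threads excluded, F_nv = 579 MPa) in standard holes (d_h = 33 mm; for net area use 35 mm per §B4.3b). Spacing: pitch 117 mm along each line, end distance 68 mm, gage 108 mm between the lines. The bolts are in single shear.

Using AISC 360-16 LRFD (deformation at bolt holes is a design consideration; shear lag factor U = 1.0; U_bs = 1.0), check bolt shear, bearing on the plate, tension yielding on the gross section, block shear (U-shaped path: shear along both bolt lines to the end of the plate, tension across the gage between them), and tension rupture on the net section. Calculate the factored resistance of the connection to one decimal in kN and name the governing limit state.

Bolt shear: A_b = π(30)²/4 = 706.86 mm². φR_n = 0.75 × 579 × 706.86 × 6 × 1 = 1841.7 kN.
Bearing (10 mm plate, F_u = 450 MPa): end bolts L_c = 68 − 33/2 = 51.5, R_n = min(1.2×51.5×10×450, 2.4×30×10×450) = 278.1 kN/bolt; interior L_c = 117 − 33 = 84, R_n = 324 kN/bolt. φR_n = 0.75 × (2×278.1 + 4×324) = 1389.2 kN.
Tension yield (gross): A_g = 297×10 = 2970 mm². φR_n = 0.90 × 350 × 2970 = 935.6 kN.
Block shear: shear path 2×[68+2×117] = 2×302 mm, A_gv = 6040, A_nv = 2×(302 − 2.5×35)×10 = 4290 mm²; tension across gage: (108 − 1×35)×10 = 730 mm². R_n = min(0.6×450×4290, 0.6×350×6040) + 1.0×450×730 = min(1158.3, 1268.4) + 328.5 = 1486.8 kN. φR_n = 0.75 × 1486.8 = 1115.1 kN.
Tension rupture (net): A_n = (297 − 2×35)×10 = 2270 mm² (U = 1.0, A_e = A_n). φR_n = 0.75 × 450 × 2270 = 766.1 kN.
Governing: min(1841.7, 1389.2, 935.6, 1115.1, 766.1) = 766.1 kN → net-section rupture.

766.1 kN (net-section rupture governs)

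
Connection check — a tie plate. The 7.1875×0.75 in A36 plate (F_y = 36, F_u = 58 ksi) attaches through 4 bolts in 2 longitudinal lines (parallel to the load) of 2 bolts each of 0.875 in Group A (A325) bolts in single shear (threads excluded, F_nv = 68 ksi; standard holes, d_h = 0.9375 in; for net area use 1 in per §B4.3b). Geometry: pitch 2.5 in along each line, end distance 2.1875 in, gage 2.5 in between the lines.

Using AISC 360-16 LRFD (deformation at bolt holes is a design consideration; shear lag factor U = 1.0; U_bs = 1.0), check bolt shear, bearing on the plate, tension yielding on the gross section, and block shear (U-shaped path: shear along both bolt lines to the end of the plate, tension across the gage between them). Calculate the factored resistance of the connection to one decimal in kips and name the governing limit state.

Bolt shear: A_b = π(0.875)²/4 = 0.60132 in². φR_n = 0.75 × 68 × 0.60132 × 4 × 1 = 122.7 kips.
Bearing (0.75 in plate, F_u = 58 ksi): end bolts L_c = 2.1875 − 0.9375/2 = 1.71875, R_n = min(1.2×1.71875×0.75×58, 2.4×0.875×0.75×58) = 89.719 kips/bolt; interior L_c = 2.5 − 0.9375 = 1.5625, R_n = 81.563 kips/bolt. φR_n = 0.75 × (2×89.719 + 2×81.563) = 256.9 kips.
Tension yield (gross): A_g = 7.1875×0.75 = 5.3906 in². φR_n = 0.90 × 36 × 5.3906 = 174.7 kips.
Block shear: shear path 2×[2.1875+1×2.5] = 2×4.6875 in, A_gv = 7.0313, A_nv = 2×(4.6875 − 1.5×1)×0.75 = 4.7813 in²; tension across gage: (2.5 − 1×1)×0.75 = 1.125 in². R_n = min(0.6×58×4.7813, 0.6×36×7.0313) + 1.0×58×1.125 = min(166.39, 151.88) + 65.25 = 217.13 kips. φR_n = 0.75 × 217.13 = 162.8 kips.
Governing: min(122.7, 256.9, 174.7, 162.8) = 122.7 kips → bolt shear.

122.7 kips (bolt shear governs)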